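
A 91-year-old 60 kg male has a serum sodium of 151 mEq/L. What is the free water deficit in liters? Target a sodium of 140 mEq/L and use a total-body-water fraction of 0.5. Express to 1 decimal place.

2.4 L

TBW = 0.5 · 60 = 30 L
Free water deficit = TBW · (Na/140 − 1)
= 30 · (151/140 − 1)
= 30 · 0.0786
= 2.36 L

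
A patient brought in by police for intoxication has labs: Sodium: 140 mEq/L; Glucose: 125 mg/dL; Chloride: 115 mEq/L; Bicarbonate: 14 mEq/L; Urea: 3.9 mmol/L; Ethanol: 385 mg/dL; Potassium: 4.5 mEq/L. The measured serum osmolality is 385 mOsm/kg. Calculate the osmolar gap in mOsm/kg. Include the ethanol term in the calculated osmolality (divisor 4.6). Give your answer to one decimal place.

10.5 mOsm/kg

Calculated osmolality = 2·Na + glucose/18 + urea + ethanol/4.6
= 2·140 + 125/18 + 3.9 + 385/4.6
= 280 + 6.94 + 3.90 + 83.70
= 374.54 mOsm/kg ≈ 374.5 mOsm/kg
Osmolar gap = measured − calculated = 385 − 374.5 = 10.5 mOsm/kg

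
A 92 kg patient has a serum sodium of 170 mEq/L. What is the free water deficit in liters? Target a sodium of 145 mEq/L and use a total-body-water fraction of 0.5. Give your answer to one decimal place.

7.9 L

TBW = 0.5 · 92 = 46 L
Free water deficit = TBW · (Na/145 − 1)
= 46 · (170/145 − 1)
= 46 · 0.1724
= 7.93 L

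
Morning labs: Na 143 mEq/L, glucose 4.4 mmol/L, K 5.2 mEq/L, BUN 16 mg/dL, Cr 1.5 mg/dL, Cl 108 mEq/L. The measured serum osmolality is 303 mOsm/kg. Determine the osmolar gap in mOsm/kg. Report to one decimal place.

6.9 mOsm/kg

Calculated osmolality = 2·Na + glucose + BUN/2.8
= 2·143 + 4.4 + 16/2.8
= 286 + 4.40 + 5.71
= 296.11 mOsm/kg ≈ 296.1 mOsm/kg
Osmolar gap = measured − calculated = 303 − 296.1 = 6.9 mOsm/kg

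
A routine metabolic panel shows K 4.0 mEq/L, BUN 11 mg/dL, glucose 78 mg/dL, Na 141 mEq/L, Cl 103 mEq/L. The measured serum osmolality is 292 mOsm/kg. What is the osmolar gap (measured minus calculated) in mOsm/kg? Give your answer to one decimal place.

Calculated osmolality = 2·Na + glucose/18 + BUN/2.8
= 2·141 + 78/18 + 11/2.8
= 282 + 4.33 + 3.93
= 290.26 mOsm/kg ≈ 290.3 mOsm/kg
Osmolar gap = measured − calculated = 292 − 290.3 = 1.7 mOsm/kg

1.7 mOsm/kg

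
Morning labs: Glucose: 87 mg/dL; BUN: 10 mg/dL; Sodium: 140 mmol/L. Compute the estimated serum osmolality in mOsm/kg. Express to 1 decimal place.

288.4 mOsm/kg

Calculated osmolality = 2·Na + glucose/18 + BUN/2.8
= 2·140 + 87/18 + 10/2.8
= 280 + 4.83 + 3.57
= 288.4 mOsm/kg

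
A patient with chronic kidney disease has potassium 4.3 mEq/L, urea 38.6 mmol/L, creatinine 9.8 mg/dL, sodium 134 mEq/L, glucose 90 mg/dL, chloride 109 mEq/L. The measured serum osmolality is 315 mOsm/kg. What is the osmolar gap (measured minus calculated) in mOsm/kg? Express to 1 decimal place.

3.4 mOsm/kg

Calculated osmolality = 2·Na + glucose/18 + urea
= 2·134 + 90/18 + 38.6
= 268 + 5 + 38.60
= 311.6 mOsm/kg ≈ 311.6 mOsm/kg
Osmolar gap = measured − calculated = 315 − 311.6 = 3.4 mOsm/kg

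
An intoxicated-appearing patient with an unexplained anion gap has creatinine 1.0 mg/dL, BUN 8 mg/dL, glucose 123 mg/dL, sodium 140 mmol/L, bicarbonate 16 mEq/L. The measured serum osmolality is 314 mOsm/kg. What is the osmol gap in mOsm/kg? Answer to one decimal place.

Calculated osmolality = 2·Na + glucose/18 + BUN/2.8
= 2·140 + 123/18 + 8/2.8
= 280 + 6.83 + 2.86
= 289.69 mOsm/kg ≈ 289.7 mOsm/kg
Osmolar gap = measured − calculated = 314 − 289.7 = 24.3 mOsm/kg

24.3 mOsm/kg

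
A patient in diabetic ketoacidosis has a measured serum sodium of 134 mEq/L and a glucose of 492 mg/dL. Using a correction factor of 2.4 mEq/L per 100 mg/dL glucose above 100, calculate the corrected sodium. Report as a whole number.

Corrected Na = measured Na + 2.4 · (glucose − 100)/100
= 134 + 2.4 · (492 − 100)/100
= 134 + 9.4
= 143.4 mEq/L

143 mEq/L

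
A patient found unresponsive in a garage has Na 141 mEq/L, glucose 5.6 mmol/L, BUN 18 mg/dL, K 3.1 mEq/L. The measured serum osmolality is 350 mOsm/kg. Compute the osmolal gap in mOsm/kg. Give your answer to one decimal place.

Calculated osmolality = 2·Na + glucose + BUN/2.8
= 2·141 + 5.6 + 18/2.8
= 282 + 5.60 + 6.43
= 294.03 mOsm/kg ≈ 294.0 mOsm/kg
Osmolar gap = measured − calculated = 350 − 294.0 = 56.0 mOsm/kg

56.0 mOsm/kg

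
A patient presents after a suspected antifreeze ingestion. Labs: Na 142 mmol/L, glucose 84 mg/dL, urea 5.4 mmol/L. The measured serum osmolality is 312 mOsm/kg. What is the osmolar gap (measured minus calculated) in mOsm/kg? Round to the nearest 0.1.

Calculated osmolality = 2·Na + glucose/18 + urea
= 2·142 + 84/18 + 5.4
= 284 + 4.67 + 5.40
= 294.07 mOsm/kg ≈ 294.1 mOsm/kg
Osmolar gap = measured − calculated = 312 − 294.1 = 17.9 mOsm/kg

17.9 mOsm/kg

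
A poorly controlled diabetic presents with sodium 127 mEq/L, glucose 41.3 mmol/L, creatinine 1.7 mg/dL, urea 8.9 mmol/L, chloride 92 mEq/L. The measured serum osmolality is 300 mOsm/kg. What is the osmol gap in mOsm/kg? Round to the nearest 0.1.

Calculated osmolality = 2·Na + glucose + urea
= 2·127 + 41.3 + 8.9
= 254 + 41.30 + 8.90
= 304.2 mOsm/kg ≈ 304.2 mOsm/kg
Osmolar gap = measured − calculated = 300 − 304.2 = -4.2 mOsm/kg

-4.2 mOsm/kg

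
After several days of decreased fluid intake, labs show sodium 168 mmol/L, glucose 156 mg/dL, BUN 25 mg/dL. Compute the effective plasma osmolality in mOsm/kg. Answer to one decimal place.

344.7 mOsm/kg

Effective osmolality excludes urea (freely permeant across cell membranes):
2·Na + glucose/18
= 2·168 + 156/18
= 336 + 8.67
= 344.67 mOsm/kg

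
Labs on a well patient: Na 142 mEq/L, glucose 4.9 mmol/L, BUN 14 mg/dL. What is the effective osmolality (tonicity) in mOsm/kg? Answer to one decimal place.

288.9 mOsm/kg

Effective osmolality excludes urea (freely permeant across cell membranes):
2·Na + glucose
= 2·142 + 4.9
= 284 + 4.9
= 288.9 mOsm/kg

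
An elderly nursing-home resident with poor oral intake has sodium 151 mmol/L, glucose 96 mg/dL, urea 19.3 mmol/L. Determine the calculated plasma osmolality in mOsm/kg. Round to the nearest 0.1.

Calculated osmolality = 2·Na + glucose/18 + urea
= 2·151 + 96/18 + 19.3
= 302 + 5.33 + 19.30
= 326.63 mOsm/kg

326.6 mOsm/kg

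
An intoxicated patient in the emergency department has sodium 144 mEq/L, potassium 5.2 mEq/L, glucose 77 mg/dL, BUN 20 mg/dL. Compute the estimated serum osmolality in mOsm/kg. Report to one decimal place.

299.4 mOsm/kg

Calculated osmolality = 2·Na + glucose/18 + BUN/2.8
= 2·144 + 77/18 + 20/2.8
= 288 + 4.28 + 7.14
= 299.42 mOsm/kg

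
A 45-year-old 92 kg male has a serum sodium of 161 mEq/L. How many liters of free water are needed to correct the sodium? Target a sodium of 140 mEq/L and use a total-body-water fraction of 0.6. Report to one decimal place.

8.3 L

TBW = 0.6 · 92 = 55.2 L
Free water deficit = TBW · (Na/140 − 1)
= 55.2 · (161/140 − 1)
= 55.2 · 0.15
= 8.28 L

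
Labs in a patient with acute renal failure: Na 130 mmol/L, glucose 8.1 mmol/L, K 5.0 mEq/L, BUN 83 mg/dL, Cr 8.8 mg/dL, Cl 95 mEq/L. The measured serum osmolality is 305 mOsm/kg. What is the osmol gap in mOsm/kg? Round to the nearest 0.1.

7.3 mOsm/kg

Calculated osmolality = 2·Na + glucose + BUN/2.8
= 2·130 + 8.1 + 83/2.8
= 260 + 8.10 + 29.64
= 297.74 mOsm/kg ≈ 297.7 mOsm/kg
Osmolar gap = measured − calculated = 305 − 297.7 = 7.3 mOsm/kg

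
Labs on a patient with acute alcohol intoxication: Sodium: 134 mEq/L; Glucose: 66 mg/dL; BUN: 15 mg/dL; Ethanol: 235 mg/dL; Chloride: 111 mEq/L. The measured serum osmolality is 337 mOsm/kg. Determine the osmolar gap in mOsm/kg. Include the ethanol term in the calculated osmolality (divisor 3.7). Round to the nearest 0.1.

-3.5 mOsm/kg

Calculated osmolality = 2·Na + glucose/18 + BUN/2.8 + ethanol/3.7
= 2·134 + 66/18 + 15/2.8 + 235/3.7
= 268 + 3.67 + 5.36 + 63.51
= 340.54 mOsm/kg ≈ 340.5 mOsm/kg
Osmolar gap = measured − calculated = 337 − 340.5 = -3.5 mOsm/kg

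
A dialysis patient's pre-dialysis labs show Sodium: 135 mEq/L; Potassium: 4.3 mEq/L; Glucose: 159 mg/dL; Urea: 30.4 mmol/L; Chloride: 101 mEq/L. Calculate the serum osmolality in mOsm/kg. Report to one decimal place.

309.2 mOsm/kg

Calculated osmolality = 2·Na + glucose/18 + urea
= 2·135 + 159/18 + 30.4
= 270 + 8.83 + 30.40
= 309.23 mOsm/kg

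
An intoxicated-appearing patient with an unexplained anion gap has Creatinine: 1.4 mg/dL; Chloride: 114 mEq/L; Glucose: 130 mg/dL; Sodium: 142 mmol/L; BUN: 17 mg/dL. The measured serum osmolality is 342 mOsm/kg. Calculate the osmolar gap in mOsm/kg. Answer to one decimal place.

44.7 mOsm/kg

Calculated osmolality = 2·Na + glucose/18 + BUN/2.8
= 2·142 + 130/18 + 17/2.8
= 284 + 7.22 + 6.07
= 297.29 mOsm/kg ≈ 297.3 mOsm/kg
Osmolar gap = measured − calculated = 342 − 297.3 = 44.7 mOsm/kg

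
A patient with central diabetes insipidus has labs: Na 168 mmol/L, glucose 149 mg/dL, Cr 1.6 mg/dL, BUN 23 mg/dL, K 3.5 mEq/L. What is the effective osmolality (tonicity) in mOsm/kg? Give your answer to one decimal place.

Effective osmolality excludes urea (freely permeant across cell membranes):
2·Na + glucose/18
= 2·168 + 149/18
= 336 + 8.28
= 344.28 mOsm/kg

344.3 mOsm/kg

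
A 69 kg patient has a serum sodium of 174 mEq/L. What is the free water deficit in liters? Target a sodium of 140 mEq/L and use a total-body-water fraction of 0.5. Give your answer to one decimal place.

TBW = 0.5 · 69 = 34.5 L
Free water deficit = TBW · (Na/140 − 1)
= 34.5 · (174/140 − 1)
= 34.5 · 0.2429
= 8.38 L

8.4 L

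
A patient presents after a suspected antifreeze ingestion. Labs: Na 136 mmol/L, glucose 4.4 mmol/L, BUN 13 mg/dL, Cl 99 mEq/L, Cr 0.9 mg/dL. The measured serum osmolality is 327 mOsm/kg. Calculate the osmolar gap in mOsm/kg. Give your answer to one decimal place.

Calculated osmolality = 2·Na + glucose + BUN/2.8
= 2·136 + 4.4 + 13/2.8
= 272 + 4.40 + 4.64
= 281.04 mOsm/kg ≈ 281.0 mOsm/kg
Osmolar gap = measured − calculated = 327 − 281.0 = 46.0 mOsm/kg

46.0 mOsm/kg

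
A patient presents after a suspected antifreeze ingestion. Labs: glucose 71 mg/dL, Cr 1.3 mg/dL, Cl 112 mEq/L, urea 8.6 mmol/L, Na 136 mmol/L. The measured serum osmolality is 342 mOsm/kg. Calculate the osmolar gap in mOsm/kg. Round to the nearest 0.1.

57.5 mOsm/kg

Calculated osmolality = 2·Na + glucose/18 + urea
= 2·136 + 71/18 + 8.6
= 272 + 3.94 + 8.60
= 284.54 mOsm/kg ≈ 284.5 mOsm/kg
Osmolar gap = measured − calculated = 342 − 284.5 = 57.5 mOsm/kg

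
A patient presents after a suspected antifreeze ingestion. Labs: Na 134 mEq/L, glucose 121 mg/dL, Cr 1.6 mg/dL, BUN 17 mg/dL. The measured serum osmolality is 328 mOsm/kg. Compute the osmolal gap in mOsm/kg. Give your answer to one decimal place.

47.2 mOsm/kg

Calculated osmolality = 2·Na + glucose/18 + BUN/2.8
= 2·134 + 121/18 + 17/2.8
= 268 + 6.72 + 6.07
= 280.79 mOsm/kg ≈ 280.8 mOsm/kg
Osmolar gap = measured − calculated = 328 − 280.8 = 47.2 mOsm/kg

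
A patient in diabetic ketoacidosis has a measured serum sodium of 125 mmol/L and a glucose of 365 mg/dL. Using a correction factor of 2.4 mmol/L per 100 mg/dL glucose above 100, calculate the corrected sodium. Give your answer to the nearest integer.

Corrected Na = measured Na + 2.4 · (glucose − 100)/100
= 125 + 2.4 · (365 − 100)/100
= 125 + 6.4
= 131.4 mmol/L

131 mmol/L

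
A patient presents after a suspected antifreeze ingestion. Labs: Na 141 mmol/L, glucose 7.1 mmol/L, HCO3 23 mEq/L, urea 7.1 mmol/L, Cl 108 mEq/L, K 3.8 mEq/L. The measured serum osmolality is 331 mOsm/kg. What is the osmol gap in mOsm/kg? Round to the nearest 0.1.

Calculated osmolality = 2·Na + glucose + urea
= 2·141 + 7.1 + 7.1
= 282 + 7.10 + 7.10
= 296.2 mOsm/kg ≈ 296.2 mOsm/kg
Osmolar gap = measured − calculated = 331 − 296.2 = 34.8 mOsm/kg

34.8 mOsm/kg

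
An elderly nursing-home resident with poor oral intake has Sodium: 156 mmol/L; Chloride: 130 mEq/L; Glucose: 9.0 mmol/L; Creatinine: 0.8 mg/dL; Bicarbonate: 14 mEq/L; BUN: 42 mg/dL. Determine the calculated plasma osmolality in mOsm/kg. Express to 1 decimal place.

Calculated osmolality = 2·Na + glucose + BUN/2.8
= 2·156 + 9 + 42/2.8
= 312 + 9 + 15
= 336 mOsm/kg

336.0 mOsm/kg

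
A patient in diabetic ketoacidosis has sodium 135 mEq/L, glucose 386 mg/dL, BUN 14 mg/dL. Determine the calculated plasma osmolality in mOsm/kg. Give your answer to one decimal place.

Calculated osmolality = 2·Na + glucose/18 + BUN/2.8
= 2·135 + 386/18 + 14/2.8
= 270 + 21.44 + 5
= 296.44 mOsm/kg

296.4 mOsm/kg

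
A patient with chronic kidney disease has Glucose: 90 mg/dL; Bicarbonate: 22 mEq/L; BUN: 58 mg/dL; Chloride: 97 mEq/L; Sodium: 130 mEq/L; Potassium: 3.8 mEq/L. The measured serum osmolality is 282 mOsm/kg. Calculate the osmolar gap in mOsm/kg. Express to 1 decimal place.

-3.7 mOsm/kg

Calculated osmolality = 2·Na + glucose/18 + BUN/2.8
= 2·130 + 90/18 + 58/2.8
= 260 + 5 + 20.71
= 285.71 mOsm/kg ≈ 285.7 mOsm/kg
Osmolar gap = measured − calculated = 282 − 285.7 = -3.7 mOsm/kg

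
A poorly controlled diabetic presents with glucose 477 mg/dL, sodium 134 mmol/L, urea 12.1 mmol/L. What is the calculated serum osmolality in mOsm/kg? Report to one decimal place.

Calculated osmolality = 2·Na + glucose/18 + urea
= 2·134 + 477/18 + 12.1
= 268 + 26.50 + 12.10
= 306.6 mOsm/kg

306.6 mOsm/kg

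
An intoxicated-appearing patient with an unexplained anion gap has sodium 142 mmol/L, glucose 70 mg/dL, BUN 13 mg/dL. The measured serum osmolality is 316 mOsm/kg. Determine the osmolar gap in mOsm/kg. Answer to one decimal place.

23.5 mOsm/kg

Calculated osmolality = 2·Na + glucose/18 + BUN/2.8
= 2·142 + 70/18 + 13/2.8
= 284 + 3.89 + 4.64
= 292.53 mOsm/kg ≈ 292.5 mOsm/kg
Osmolar gap = measured − calculated = 316 − 292.5 = 23.5 mOsm/kg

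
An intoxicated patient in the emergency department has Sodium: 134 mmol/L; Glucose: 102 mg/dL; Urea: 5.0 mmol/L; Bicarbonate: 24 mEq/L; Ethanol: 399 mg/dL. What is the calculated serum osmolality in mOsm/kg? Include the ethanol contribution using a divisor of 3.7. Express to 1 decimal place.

Calculated osmolality = 2·Na + glucose/18 + urea + ethanol/3.7
= 2·134 + 102/18 + 5 + 399/3.7
= 268 + 5.67 + 5 + 107.84
= 386.51 mOsm/kg

386.5 mOsm/kg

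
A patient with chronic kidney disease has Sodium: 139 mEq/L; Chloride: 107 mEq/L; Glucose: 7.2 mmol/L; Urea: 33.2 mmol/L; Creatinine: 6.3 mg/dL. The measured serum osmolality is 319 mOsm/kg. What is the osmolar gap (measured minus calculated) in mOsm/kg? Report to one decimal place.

Calculated osmolality = 2·Na + glucose + urea
= 2·139 + 7.2 + 33.2
= 278 + 7.20 + 33.20
= 318.4 mOsm/kg ≈ 318.4 mOsm/kg
Osmolar gap = measured − calculated = 319 − 318.4 = 0.6 mOsm/kg

0.6 mOsm/kg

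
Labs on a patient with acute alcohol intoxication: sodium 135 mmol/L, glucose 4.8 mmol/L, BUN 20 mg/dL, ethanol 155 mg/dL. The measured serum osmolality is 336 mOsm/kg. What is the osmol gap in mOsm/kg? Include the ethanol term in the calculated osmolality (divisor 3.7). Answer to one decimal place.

Calculated osmolality = 2·Na + glucose + BUN/2.8 + ethanol/3.7
= 2·135 + 4.8 + 20/2.8 + 155/3.7
= 270 + 4.80 + 7.14 + 41.89
= 323.83 mOsm/kg ≈ 323.8 mOsm/kg
Osmolar gap = measured − calculated = 336 − 323.8 = 12.2 mOsm/kg

12.2 mOsm/kg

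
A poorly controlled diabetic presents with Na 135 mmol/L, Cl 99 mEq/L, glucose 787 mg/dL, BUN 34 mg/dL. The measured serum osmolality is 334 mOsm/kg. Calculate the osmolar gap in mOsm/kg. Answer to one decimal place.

8.1 mOsm/kg

Calculated osmolality = 2·Na + glucose/18 + BUN/2.8
= 2·135 + 787/18 + 34/2.8
= 270 + 43.72 + 12.14
= 325.86 mOsm/kg ≈ 325.9 mOsm/kg
Osmolar gap = measured − calculated = 334 − 325.9 = 8.1 mOsm/kg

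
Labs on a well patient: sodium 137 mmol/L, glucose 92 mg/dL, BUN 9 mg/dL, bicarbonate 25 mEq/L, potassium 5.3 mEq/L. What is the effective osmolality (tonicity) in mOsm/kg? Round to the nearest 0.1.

Effective osmolality excludes urea (freely permeant across cell membranes):
2·Na + glucose/18
= 2·137 + 92/18
= 274 + 5.11
= 279.11 mOsm/kg

279.1 mOsm/kg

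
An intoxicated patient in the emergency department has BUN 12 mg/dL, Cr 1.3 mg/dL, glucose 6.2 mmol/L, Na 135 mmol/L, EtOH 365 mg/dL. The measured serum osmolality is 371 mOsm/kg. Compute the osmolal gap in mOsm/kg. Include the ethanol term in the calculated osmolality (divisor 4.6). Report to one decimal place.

11.2 mOsm/kg

Calculated osmolality = 2·Na + glucose + BUN/2.8 + ethanol/4.6
= 2·135 + 6.2 + 12/2.8 + 365/4.6
= 270 + 6.20 + 4.29 + 79.35
= 359.84 mOsm/kg ≈ 359.8 mOsm/kg
Osmolar gap = measured − calculated = 371 − 359.8 = 11.2 mOsm/kg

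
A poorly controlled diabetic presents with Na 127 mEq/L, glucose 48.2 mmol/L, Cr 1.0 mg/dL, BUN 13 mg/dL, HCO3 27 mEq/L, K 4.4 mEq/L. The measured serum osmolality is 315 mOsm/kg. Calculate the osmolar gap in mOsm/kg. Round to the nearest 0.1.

8.2 mOsm/kg

Calculated osmolality = 2·Na + glucose + BUN/2.8
= 2·127 + 48.2 + 13/2.8
= 254 + 48.20 + 4.64
= 306.84 mOsm/kg ≈ 306.8 mOsm/kg
Osmolar gap = measured − calculated = 315 − 306.8 = 8.2 mOsm/kg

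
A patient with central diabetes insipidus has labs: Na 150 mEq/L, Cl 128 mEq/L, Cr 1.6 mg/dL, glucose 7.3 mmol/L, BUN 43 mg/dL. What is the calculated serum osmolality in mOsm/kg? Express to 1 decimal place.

Calculated osmolality = 2·Na + glucose + BUN/2.8
= 2·150 + 7.3 + 43/2.8
= 300 + 7.30 + 15.36
= 322.66 mOsm/kg

322.7 mOsm/kg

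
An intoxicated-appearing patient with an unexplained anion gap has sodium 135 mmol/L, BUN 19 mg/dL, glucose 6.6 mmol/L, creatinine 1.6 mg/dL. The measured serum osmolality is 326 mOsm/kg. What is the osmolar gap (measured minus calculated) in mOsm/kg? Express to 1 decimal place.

42.6 mOsm/kg

Calculated osmolality = 2·Na + glucose + BUN/2.8
= 2·135 + 6.6 + 19/2.8
= 270 + 6.60 + 6.79
= 283.39 mOsm/kg ≈ 283.4 mOsm/kg
Osmolar gap = measured − calculated = 326 − 283.4 = 42.6 mOsm/kg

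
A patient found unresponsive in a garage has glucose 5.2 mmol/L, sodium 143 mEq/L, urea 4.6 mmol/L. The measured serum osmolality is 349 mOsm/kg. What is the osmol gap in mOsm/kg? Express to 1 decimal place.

53.2 mOsm/kg

Calculated osmolality = 2·Na + glucose + urea
= 2·143 + 5.2 + 4.6
= 286 + 5.20 + 4.60
= 295.8 mOsm/kg ≈ 295.8 mOsm/kg
Osmolar gap = measured − calculated = 349 − 295.8 = 53.2 mOsm/kg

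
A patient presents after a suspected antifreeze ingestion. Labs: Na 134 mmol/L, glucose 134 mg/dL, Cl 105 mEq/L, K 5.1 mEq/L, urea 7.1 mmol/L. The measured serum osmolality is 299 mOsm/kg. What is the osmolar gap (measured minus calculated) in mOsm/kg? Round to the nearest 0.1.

Calculated osmolality = 2·Na + glucose/18 + urea
= 2·134 + 134/18 + 7.1
= 268 + 7.44 + 7.10
= 282.54 mOsm/kg ≈ 282.5 mOsm/kg
Osmolar gap = measured − calculated = 299 − 282.5 = 16.5 mOsm/kg

16.5 mOsm/kg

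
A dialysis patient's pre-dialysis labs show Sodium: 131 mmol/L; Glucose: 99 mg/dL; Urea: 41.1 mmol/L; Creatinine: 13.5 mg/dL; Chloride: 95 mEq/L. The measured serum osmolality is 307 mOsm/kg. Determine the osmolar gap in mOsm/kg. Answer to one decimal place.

-1.6 mOsm/kg

Calculated osmolality = 2·Na + glucose/18 + urea
= 2·131 + 99/18 + 41.1
= 262 + 5.50 + 41.10
= 308.6 mOsm/kg ≈ 308.6 mOsm/kg
Osmolar gap = measured − calculated = 307 − 308.6 = -1.6 mOsm/kg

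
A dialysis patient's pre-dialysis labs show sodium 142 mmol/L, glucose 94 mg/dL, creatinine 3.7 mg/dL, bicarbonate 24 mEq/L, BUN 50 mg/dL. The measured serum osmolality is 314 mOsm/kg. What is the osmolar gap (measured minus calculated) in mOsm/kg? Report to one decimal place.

Calculated osmolality = 2·Na + glucose/18 + BUN/2.8
= 2·142 + 94/18 + 50/2.8
= 284 + 5.22 + 17.86
= 307.08 mOsm/kg ≈ 307.1 mOsm/kg
Osmolar gap = measured − calculated = 314 − 307.1 = 6.9 mOsm/kg

6.9 mOsm/kg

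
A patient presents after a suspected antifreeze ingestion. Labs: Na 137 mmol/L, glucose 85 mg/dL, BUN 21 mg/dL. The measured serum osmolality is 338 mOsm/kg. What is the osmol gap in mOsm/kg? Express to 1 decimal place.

51.8 mOsm/kg

Calculated osmolality = 2·Na + glucose/18 + BUN/2.8
= 2·137 + 85/18 + 21/2.8
= 274 + 4.72 + 7.50
= 286.22 mOsm/kg ≈ 286.2 mOsm/kg
Osmolar gap = measured − calculated = 338 − 286.2 = 51.8 mOsm/kg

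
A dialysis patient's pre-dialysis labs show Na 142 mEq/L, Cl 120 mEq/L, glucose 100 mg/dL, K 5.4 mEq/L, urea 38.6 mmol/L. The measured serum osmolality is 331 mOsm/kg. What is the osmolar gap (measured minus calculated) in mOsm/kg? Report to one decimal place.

Calculated osmolality = 2·Na + glucose/18 + urea
= 2·142 + 100/18 + 38.6
= 284 + 5.56 + 38.60
= 328.16 mOsm/kg ≈ 328.2 mOsm/kg
Osmolar gap = measured − calculated = 331 − 328.2 = 2.8 mOsm/kg

2.8 mOsm/kg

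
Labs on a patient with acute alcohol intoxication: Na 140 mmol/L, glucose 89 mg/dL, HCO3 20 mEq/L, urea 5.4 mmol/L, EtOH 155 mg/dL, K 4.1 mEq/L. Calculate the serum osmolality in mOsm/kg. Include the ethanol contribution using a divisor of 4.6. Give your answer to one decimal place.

Calculated osmolality = 2·Na + glucose/18 + urea + ethanol/4.6
= 2·140 + 89/18 + 5.4 + 155/4.6
= 280 + 4.94 + 5.40 + 33.70
= 324.04 mOsm/kg

324.0 mOsm/kg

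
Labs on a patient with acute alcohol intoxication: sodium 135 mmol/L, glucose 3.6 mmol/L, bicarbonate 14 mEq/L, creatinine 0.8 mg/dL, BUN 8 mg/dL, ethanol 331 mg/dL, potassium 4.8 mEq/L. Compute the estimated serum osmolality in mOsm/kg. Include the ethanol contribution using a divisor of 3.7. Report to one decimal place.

Calculated osmolality = 2·Na + glucose + BUN/2.8 + ethanol/3.7
= 2·135 + 3.6 + 8/2.8 + 331/3.7
= 270 + 3.60 + 2.86 + 89.46
= 365.92 mOsm/kg

365.9 mOsm/kg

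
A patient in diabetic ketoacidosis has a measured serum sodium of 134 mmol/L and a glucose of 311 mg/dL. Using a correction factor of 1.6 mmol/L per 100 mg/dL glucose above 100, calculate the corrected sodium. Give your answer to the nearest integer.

137 mmol/L

Corrected Na = measured Na + 1.6 · (glucose − 100)/100
= 134 + 1.6 · (311 − 100)/100
= 134 + 3.4
= 137.4 mmol/L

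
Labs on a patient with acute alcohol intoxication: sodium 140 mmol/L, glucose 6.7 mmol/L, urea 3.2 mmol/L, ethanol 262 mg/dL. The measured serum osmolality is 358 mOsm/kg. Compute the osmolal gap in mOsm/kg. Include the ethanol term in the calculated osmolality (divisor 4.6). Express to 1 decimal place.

11.1 mOsm/kg

Calculated osmolality = 2·Na + glucose + urea + ethanol/4.6
= 2·140 + 6.7 + 3.2 + 262/4.6
= 280 + 6.70 + 3.20 + 56.96
= 346.86 mOsm/kg ≈ 346.9 mOsm/kg
Osmolar gap = measured − calculated = 358 − 346.9 = 11.1 mOsm/kg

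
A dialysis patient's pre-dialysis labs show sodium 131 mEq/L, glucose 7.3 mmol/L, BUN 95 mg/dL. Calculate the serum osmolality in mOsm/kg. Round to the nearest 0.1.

Calculated osmolality = 2·Na + glucose + BUN/2.8
= 2·131 + 7.3 + 95/2.8
= 262 + 7.30 + 33.93
= 303.23 mOsm/kg

303.2 mOsm/kg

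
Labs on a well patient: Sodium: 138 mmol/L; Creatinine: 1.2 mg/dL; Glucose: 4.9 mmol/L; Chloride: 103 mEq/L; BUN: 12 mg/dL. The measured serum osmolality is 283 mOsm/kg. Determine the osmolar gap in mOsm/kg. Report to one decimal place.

-2.2 mOsm/kg

Calculated osmolality = 2·Na + glucose + BUN/2.8
= 2·138 + 4.9 + 12/2.8
= 276 + 4.90 + 4.29
= 285.19 mOsm/kg ≈ 285.2 mOsm/kg
Osmolar gap = measured − calculated = 283 − 285.2 = -2.2 mOsm/kg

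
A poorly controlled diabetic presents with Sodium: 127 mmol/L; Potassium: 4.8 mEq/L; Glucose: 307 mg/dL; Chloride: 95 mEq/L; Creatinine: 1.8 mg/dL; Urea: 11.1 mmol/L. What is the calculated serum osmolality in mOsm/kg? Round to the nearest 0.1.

Calculated osmolality = 2·Na + glucose/18 + urea
= 2·127 + 307/18 + 11.1
= 254 + 17.06 + 11.10
= 282.16 mOsm/kg

282.2 mOsm/kg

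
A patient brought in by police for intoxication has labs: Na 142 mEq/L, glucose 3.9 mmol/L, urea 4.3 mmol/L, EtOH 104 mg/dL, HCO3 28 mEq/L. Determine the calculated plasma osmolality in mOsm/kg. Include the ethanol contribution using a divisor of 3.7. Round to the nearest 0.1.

Calculated osmolality = 2·Na + glucose + urea + ethanol/3.7
= 2·142 + 3.9 + 4.3 + 104/3.7
= 284 + 3.90 + 4.30 + 28.11
= 320.31 mOsm/kg

320.3 mOsm/kg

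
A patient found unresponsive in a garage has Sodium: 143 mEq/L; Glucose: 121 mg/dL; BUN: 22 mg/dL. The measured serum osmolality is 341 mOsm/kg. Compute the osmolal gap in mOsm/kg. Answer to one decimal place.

40.4 mOsm/kg

Calculated osmolality = 2·Na + glucose/18 + BUN/2.8
= 2·143 + 121/18 + 22/2.8
= 286 + 6.72 + 7.86
= 300.58 mOsm/kg ≈ 300.6 mOsm/kg
Osmolar gap = measured − calculated = 341 − 300.6 = 40.4 mOsm/kg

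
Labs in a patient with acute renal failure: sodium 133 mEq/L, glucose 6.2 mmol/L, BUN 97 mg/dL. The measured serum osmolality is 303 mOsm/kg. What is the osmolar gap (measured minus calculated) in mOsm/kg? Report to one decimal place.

Calculated osmolality = 2·Na + glucose + BUN/2.8
= 2·133 + 6.2 + 97/2.8
= 266 + 6.20 + 34.64
= 306.84 mOsm/kg ≈ 306.8 mOsm/kg
Osmolar gap = measured − calculated = 303 − 306.8 = -3.8 mOsm/kg

-3.8 mOsm/kg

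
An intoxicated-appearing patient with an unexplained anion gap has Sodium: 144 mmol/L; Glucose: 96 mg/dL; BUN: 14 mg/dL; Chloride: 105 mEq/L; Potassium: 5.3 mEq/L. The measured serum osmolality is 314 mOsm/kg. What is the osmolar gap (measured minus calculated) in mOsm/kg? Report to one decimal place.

Calculated osmolality = 2·Na + glucose/18 + BUN/2.8
= 2·144 + 96/18 + 14/2.8
= 288 + 5.33 + 5
= 298.33 mOsm/kg ≈ 298.3 mOsm/kg
Osmolar gap = measured − calculated = 314 − 298.3 = 15.7 mOsm/kg

15.7 mOsm/kg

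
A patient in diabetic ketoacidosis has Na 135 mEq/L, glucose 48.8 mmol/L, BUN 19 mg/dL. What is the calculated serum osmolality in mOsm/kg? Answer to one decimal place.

325.6 mOsm/kg

Calculated osmolality = 2·Na + glucose + BUN/2.8
= 2·135 + 48.8 + 19/2.8
= 270 + 48.80 + 6.79
= 325.59 mOsm/kg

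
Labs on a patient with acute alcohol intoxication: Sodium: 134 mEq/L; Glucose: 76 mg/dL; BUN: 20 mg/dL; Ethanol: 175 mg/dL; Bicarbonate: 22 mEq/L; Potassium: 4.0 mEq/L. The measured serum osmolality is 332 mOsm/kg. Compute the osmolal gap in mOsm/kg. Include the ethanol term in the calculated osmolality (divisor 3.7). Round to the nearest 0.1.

5.3 mOsm/kg

Calculated osmolality = 2·Na + glucose/18 + BUN/2.8 + ethanol/3.7
= 2·134 + 76/18 + 20/2.8 + 175/3.7
= 268 + 4.22 + 7.14 + 47.30
= 326.66 mOsm/kg ≈ 326.7 mOsm/kg
Osmolar gap = measured − calculated = 332 − 326.7 = 5.3 mOsm/kg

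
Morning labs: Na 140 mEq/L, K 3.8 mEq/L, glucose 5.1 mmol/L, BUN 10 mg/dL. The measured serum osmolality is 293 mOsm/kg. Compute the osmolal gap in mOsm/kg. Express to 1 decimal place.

4.3 mOsm/kg

Calculated osmolality = 2·Na + glucose + BUN/2.8
= 2·140 + 5.1 + 10/2.8
= 280 + 5.10 + 3.57
= 288.67 mOsm/kg ≈ 288.7 mOsm/kg
Osmolar gap = measured − calculated = 293 − 288.7 = 4.3 mOsm/kg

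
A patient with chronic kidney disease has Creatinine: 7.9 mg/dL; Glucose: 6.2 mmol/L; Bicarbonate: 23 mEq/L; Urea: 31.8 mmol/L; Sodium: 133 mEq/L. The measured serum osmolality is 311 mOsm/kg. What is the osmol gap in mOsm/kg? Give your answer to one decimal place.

Calculated osmolality = 2·Na + glucose + urea
= 2·133 + 6.2 + 31.8
= 266 + 6.20 + 31.80
= 304 mOsm/kg ≈ 304.0 mOsm/kg
Osmolar gap = measured − calculated = 311 − 304.0 = 7.0 mOsm/kg

7.0 mOsm/kg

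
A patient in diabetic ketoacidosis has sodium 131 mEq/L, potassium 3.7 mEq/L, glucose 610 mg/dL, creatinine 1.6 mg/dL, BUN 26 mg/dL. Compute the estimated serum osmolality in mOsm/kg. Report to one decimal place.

Calculated osmolality = 2·Na + glucose/18 + BUN/2.8
= 2·131 + 610/18 + 26/2.8
= 262 + 33.89 + 9.29
= 305.18 mOsm/kg

305.2 mOsm/kg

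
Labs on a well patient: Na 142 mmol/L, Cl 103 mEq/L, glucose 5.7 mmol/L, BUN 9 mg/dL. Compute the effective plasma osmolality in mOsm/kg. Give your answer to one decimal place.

289.7 mOsm/kg

Effective osmolality excludes urea (freely permeant across cell membranes):
2·Na + glucose
= 2·142 + 5.7
= 284 + 5.7
= 289.7 mOsm/kg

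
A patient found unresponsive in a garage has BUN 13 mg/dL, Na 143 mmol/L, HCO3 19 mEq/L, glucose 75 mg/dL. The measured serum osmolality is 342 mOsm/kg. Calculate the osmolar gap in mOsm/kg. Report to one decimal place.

Calculated osmolality = 2·Na + glucose/18 + BUN/2.8
= 2·143 + 75/18 + 13/2.8
= 286 + 4.17 + 4.64
= 294.81 mOsm/kg ≈ 294.8 mOsm/kg
Osmolar gap = measured − calculated = 342 − 294.8 = 47.2 mOsm/kg

47.2 mOsm/kg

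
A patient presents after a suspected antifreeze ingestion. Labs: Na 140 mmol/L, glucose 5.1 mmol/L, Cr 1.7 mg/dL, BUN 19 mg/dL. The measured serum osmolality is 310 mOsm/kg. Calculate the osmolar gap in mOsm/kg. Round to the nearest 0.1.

18.1 mOsm/kg

Calculated osmolality = 2·Na + glucose + BUN/2.8
= 2·140 + 5.1 + 19/2.8
= 280 + 5.10 + 6.79
= 291.89 mOsm/kg ≈ 291.9 mOsm/kg
Osmolar gap = measured − calculated = 310 − 291.9 = 18.1 mOsm/kg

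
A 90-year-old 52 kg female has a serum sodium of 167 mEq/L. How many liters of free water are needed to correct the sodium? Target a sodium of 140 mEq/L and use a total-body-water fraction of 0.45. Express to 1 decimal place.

4.5 L

TBW = 0.45 · 52 = 23.4 L
Free water deficit = TBW · (Na/140 − 1)
= 23.4 · (167/140 − 1)
= 23.4 · 0.1929
= 4.51 L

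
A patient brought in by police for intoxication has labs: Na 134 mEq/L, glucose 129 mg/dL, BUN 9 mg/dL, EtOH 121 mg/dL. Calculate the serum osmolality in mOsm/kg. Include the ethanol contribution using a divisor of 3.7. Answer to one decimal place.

311.1 mOsm/kg

Calculated osmolality = 2·Na + glucose/18 + BUN/2.8 + ethanol/3.7
= 2·134 + 129/18 + 9/2.8 + 121/3.7
= 268 + 7.17 + 3.21 + 32.70
= 311.08 mOsm/kg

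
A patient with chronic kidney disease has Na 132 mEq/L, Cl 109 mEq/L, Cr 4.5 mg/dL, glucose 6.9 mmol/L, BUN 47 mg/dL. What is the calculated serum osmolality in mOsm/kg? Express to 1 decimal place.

Calculated osmolality = 2·Na + glucose + BUN/2.8
= 2·132 + 6.9 + 47/2.8
= 264 + 6.90 + 16.79
= 287.69 mOsm/kg

287.7 mOsm/kg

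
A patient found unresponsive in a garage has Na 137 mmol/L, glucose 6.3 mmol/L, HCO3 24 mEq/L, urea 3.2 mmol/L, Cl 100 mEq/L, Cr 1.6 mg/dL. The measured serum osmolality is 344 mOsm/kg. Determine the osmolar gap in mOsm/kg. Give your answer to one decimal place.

Calculated osmolality = 2·Na + glucose + urea
= 2·137 + 6.3 + 3.2
= 274 + 6.30 + 3.20
= 283.5 mOsm/kg ≈ 283.5 mOsm/kg
Osmolar gap = measured − calculated = 344 − 283.5 = 60.5 mOsm/kg

60.5 mOsm/kg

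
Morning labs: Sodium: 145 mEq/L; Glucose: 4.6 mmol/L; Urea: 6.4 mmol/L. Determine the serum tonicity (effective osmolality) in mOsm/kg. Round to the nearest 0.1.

Effective osmolality excludes urea (freely permeant across cell membranes):
2·Na + glucose
= 2·145 + 4.6
= 290 + 4.6
= 294.6 mOsm/kg

294.6 mOsm/kg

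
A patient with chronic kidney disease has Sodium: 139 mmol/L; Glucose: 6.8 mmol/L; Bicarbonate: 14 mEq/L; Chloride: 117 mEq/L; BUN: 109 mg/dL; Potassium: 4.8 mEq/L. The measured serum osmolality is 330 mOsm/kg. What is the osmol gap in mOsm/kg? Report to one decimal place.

6.3 mOsm/kg

Calculated osmolality = 2·Na + glucose + BUN/2.8
= 2·139 + 6.8 + 109/2.8
= 278 + 6.80 + 38.93
= 323.73 mOsm/kg ≈ 323.7 mOsm/kg
Osmolar gap = measured − calculated = 330 − 323.7 = 6.3 mOsm/kg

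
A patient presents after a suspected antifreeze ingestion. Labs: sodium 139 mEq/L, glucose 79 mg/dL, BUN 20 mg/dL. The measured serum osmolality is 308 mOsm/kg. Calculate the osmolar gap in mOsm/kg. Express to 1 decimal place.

18.5 mOsm/kg

Calculated osmolality = 2·Na + glucose/18 + BUN/2.8
= 2·139 + 79/18 + 20/2.8
= 278 + 4.39 + 7.14
= 289.53 mOsm/kg ≈ 289.5 mOsm/kg
Osmolar gap = measured − calculated = 308 − 289.5 = 18.5 mOsm/kg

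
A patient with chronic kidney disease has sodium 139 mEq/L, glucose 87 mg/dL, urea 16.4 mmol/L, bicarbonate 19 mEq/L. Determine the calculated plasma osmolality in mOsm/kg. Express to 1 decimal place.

Calculated osmolality = 2·Na + glucose/18 + urea
= 2·139 + 87/18 + 16.4
= 278 + 4.83 + 16.40
= 299.23 mOsm/kg

299.2 mOsm/kg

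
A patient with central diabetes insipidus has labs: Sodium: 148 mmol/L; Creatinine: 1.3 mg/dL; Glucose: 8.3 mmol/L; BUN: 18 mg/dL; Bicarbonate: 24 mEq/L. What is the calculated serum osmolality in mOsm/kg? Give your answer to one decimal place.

310.7 mOsm/kg

Calculated osmolality = 2·Na + glucose + BUN/2.8
= 2·148 + 8.3 + 18/2.8
= 296 + 8.30 + 6.43
= 310.73 mOsm/kg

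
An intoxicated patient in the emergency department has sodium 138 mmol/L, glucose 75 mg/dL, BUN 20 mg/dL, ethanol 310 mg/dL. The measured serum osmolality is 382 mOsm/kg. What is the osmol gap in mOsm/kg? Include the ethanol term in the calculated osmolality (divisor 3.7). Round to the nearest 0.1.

10.9 mOsm/kg

Calculated osmolality = 2·Na + glucose/18 + BUN/2.8 + ethanol/3.7
= 2·138 + 75/18 + 20/2.8 + 310/3.7
= 276 + 4.17 + 7.14 + 83.78
= 371.09 mOsm/kg ≈ 371.1 mOsm/kg
Osmolar gap = measured − calculated = 382 − 371.1 = 10.9 mOsm/kg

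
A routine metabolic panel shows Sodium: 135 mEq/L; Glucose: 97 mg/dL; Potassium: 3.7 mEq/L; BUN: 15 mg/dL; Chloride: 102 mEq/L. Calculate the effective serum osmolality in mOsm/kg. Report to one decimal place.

275.4 mOsm/kg

Effective osmolality excludes urea (freely permeant across cell membranes):
2·Na + glucose/18
= 2·135 + 97/18
= 270 + 5.39
= 275.39 mOsm/kg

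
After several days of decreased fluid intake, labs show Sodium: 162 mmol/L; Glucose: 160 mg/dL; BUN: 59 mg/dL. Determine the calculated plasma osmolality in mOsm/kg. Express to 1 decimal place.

354.0 mOsm/kg

Calculated osmolality = 2·Na + glucose/18 + BUN/2.8
= 2·162 + 160/18 + 59/2.8
= 324 + 8.89 + 21.07
= 353.96 mOsm/kg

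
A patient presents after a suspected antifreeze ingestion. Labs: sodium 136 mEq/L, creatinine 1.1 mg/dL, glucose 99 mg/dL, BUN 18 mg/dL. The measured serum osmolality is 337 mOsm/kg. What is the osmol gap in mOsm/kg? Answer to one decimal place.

Calculated osmolality = 2·Na + glucose/18 + BUN/2.8
= 2·136 + 99/18 + 18/2.8
= 272 + 5.50 + 6.43
= 283.93 mOsm/kg ≈ 283.9 mOsm/kg
Osmolar gap = measured − calculated = 337 − 283.9 = 53.1 mOsm/kg

53.1 mOsm/kg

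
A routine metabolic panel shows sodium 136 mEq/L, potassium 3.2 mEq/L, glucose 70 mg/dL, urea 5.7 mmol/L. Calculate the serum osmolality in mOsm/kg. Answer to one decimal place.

Calculated osmolality = 2·Na + glucose/18 + urea
= 2·136 + 70/18 + 5.7
= 272 + 3.89 + 5.70
= 281.59 mOsm/kg

281.6 mOsm/kg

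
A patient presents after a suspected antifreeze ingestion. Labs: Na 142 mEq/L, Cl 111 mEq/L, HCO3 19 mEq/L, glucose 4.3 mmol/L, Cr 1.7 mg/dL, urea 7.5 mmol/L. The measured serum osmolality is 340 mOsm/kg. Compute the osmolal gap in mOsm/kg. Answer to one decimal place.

Calculated osmolality = 2·Na + glucose + urea
= 2·142 + 4.3 + 7.5
= 284 + 4.30 + 7.50
= 295.8 mOsm/kg ≈ 295.8 mOsm/kg
Osmolar gap = measured − calculated = 340 − 295.8 = 44.2 mOsm/kg

44.2 mOsm/kg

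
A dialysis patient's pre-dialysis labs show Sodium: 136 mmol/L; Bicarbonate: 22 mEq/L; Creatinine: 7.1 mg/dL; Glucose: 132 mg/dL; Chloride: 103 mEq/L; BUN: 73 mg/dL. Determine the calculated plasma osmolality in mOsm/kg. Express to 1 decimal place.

Calculated osmolality = 2·Na + glucose/18 + BUN/2.8
= 2·136 + 132/18 + 73/2.8
= 272 + 7.33 + 26.07
= 305.4 mOsm/kg

305.4 mOsm/kg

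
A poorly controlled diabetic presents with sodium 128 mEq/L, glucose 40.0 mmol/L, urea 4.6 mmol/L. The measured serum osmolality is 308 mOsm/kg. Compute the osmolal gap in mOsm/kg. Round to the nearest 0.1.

Calculated osmolality = 2·Na + glucose + urea
= 2·128 + 40 + 4.6
= 256 + 40 + 4.60
= 300.6 mOsm/kg ≈ 300.6 mOsm/kg
Osmolar gap = measured − calculated = 308 − 300.6 = 7.4 mOsm/kg

7.4 mOsm/kg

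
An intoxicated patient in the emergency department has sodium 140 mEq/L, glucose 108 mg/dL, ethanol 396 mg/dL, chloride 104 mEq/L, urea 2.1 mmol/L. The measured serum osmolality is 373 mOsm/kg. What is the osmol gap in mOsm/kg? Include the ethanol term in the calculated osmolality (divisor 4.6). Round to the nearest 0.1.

Calculated osmolality = 2·Na + glucose/18 + urea + ethanol/4.6
= 2·140 + 108/18 + 2.1 + 396/4.6
= 280 + 6 + 2.10 + 86.09
= 374.19 mOsm/kg ≈ 374.2 mOsm/kg
Osmolar gap = measured − calculated = 373 − 374.2 = -1.2 mOsm/kg

-1.2 mOsm/kg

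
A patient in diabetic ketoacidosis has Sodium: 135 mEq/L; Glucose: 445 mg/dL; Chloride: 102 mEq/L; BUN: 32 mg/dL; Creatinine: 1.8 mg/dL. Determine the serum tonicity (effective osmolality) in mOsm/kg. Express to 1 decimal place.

Effective osmolality excludes urea (freely permeant across cell membranes):
2·Na + glucose/18
= 2·135 + 445/18
= 270 + 24.72
= 294.72 mOsm/kg

294.7 mOsm/kg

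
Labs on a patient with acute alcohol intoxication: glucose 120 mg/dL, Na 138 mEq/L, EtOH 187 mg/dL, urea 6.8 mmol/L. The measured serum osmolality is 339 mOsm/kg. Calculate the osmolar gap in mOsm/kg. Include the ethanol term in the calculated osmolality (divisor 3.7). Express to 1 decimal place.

Calculated osmolality = 2·Na + glucose/18 + urea + ethanol/3.7
= 2·138 + 120/18 + 6.8 + 187/3.7
= 276 + 6.67 + 6.80 + 50.54
= 340.01 mOsm/kg ≈ 340.0 mOsm/kg
Osmolar gap = measured − calculated = 339 − 340.0 = -1.0 mOsm/kg

-1.0 mOsm/kg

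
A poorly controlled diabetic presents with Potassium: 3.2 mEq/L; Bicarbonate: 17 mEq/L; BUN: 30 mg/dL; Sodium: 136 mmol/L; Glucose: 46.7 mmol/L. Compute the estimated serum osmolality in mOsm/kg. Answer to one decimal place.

Calculated osmolality = 2·Na + glucose + BUN/2.8
= 2·136 + 46.7 + 30/2.8
= 272 + 46.70 + 10.71
= 329.41 mOsm/kg

329.4 mOsm/kg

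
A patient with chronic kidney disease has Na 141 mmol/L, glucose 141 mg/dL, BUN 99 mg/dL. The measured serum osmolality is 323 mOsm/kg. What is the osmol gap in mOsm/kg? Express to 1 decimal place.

Calculated osmolality = 2·Na + glucose/18 + BUN/2.8
= 2·141 + 141/18 + 99/2.8
= 282 + 7.83 + 35.36
= 325.19 mOsm/kg ≈ 325.2 mOsm/kg
Osmolar gap = measured − calculated = 323 − 325.2 = -2.2 mOsm/kg

-2.2 mOsm/kg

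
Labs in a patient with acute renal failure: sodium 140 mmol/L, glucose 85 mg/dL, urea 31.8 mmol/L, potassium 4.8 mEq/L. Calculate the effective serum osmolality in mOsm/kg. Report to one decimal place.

Effective osmolality excludes urea (freely permeant across cell membranes):
2·Na + glucose/18
= 2·140 + 85/18
= 280 + 4.72
= 284.72 mOsm/kg

284.7 mOsm/kg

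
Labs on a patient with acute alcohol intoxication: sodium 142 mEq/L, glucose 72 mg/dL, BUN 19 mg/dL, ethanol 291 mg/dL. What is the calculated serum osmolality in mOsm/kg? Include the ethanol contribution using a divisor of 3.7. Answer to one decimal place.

Calculated osmolality = 2·Na + glucose/18 + BUN/2.8 + ethanol/3.7
= 2·142 + 72/18 + 19/2.8 + 291/3.7
= 284 + 4 + 6.79 + 78.65
= 373.44 mOsm/kg

373.4 mOsm/kg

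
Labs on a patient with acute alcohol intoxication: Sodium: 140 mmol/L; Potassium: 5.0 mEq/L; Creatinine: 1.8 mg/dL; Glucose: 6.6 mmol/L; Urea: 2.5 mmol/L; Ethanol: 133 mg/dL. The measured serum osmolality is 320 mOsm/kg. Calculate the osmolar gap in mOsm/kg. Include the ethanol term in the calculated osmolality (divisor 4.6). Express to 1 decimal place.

2.0 mOsm/kg

Calculated osmolality = 2·Na + glucose + urea + ethanol/4.6
= 2·140 + 6.6 + 2.5 + 133/4.6
= 280 + 6.60 + 2.50 + 28.91
= 318.01 mOsm/kg ≈ 318.0 mOsm/kg
Osmolar gap = measured − calculated = 320 − 318.0 = 2.0 mOsm/kg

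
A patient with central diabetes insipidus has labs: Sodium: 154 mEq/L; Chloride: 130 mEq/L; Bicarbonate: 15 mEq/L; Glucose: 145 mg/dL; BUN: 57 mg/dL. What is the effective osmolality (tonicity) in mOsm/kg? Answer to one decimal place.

316.1 mOsm/kg

Effective osmolality excludes urea (freely permeant across cell membranes):
2·Na + glucose/18
= 2·154 + 145/18
= 308 + 8.06
= 316.06 mOsm/kg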